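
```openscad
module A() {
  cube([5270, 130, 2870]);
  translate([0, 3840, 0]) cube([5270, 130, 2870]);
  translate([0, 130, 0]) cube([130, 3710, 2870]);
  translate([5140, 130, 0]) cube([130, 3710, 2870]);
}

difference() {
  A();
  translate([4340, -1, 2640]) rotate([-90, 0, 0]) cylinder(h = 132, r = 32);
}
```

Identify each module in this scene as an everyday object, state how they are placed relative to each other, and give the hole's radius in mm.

The subtracted cylinder has r = 32 mm.

A is a house frame. The house frame has a circular hole through its front wall. The hole's radius is 32 mm.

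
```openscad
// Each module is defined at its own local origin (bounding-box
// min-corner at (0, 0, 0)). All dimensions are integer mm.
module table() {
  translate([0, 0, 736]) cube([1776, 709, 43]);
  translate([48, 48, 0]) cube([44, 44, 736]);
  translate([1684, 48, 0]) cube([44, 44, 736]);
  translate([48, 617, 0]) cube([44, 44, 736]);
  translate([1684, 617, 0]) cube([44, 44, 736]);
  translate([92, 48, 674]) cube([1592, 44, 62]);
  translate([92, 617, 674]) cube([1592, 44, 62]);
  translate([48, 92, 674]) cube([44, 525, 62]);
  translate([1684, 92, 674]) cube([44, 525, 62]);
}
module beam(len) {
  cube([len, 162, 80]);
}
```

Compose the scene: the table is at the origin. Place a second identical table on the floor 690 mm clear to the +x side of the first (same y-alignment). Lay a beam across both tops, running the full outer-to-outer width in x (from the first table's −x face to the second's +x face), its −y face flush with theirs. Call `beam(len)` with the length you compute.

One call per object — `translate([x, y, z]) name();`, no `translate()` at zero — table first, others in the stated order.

table();
translate([2466, 0, 0]) table();
translate([0, 0, 779]) beam(4242);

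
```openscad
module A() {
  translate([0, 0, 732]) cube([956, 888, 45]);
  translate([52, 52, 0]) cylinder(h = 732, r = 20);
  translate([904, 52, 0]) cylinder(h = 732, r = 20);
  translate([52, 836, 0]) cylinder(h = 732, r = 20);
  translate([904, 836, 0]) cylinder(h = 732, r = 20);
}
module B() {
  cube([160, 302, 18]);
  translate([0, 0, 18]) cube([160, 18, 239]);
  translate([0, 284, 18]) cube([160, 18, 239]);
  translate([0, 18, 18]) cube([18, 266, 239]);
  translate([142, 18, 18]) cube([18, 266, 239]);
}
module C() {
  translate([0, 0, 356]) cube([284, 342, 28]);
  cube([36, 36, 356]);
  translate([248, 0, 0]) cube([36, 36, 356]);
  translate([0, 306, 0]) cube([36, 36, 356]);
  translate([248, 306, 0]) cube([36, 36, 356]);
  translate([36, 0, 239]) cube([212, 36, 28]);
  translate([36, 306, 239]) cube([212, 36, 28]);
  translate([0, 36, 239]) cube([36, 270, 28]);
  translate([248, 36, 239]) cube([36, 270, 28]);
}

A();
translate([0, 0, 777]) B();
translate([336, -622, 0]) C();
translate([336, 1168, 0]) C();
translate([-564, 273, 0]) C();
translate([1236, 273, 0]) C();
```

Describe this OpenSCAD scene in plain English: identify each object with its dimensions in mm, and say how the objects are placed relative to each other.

A is a rectangular dining table. The top is 956×888×45 mm with its upper surface at z = 777 mm. It stands on four round legs of 40 mm diameter, each leg's bounding box inset 32 mm from the nearest pair of top edges, running from the floor to the underside of the top.

B is an open-topped rectangular box: outside dimensions 160×302×257 mm, with a uniform wall and base thickness of 18 mm. The base is a full 160×302 slab on the floor; four walls sit on top of the base. The front and back walls (the −y and +y sides) span the full width; the two side walls fit between them.

C is a four-legged stool. The seat is 284×342 mm, 28 mm thick, top at z = 384 mm. It stands on four square legs, each 36×36 mm in cross-section, from z = 0 to the seat underside, each flush with a corner of the seat. Four stretchers, 36 mm wide and 28 mm tall, connect adjacent legs with their undersides at z = 239 mm, each running between the inner faces of the legs it joins and aligned with the legs' outer faces on the other axis.

The open box is on top of the table. Four stools sit around the table at the −y, +y, −x, +x sides.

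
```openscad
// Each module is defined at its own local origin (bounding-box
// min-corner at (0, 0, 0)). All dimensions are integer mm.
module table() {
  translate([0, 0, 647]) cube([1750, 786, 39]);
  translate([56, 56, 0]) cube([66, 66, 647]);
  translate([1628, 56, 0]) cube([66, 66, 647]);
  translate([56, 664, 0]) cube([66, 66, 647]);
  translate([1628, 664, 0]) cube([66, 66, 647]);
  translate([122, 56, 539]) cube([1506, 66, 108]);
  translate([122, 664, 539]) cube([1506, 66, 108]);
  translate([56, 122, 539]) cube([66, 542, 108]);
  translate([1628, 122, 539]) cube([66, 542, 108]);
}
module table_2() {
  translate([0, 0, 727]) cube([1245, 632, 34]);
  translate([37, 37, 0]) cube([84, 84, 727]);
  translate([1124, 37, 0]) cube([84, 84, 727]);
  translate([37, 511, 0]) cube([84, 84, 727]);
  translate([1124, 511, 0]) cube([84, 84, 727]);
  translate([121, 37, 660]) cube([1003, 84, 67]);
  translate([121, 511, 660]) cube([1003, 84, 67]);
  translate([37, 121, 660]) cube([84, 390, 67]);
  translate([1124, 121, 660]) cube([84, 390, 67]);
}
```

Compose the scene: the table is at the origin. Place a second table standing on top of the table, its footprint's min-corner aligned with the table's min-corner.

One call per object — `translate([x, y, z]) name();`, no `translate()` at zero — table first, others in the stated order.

table();
translate([0, 0, 686]) table_2();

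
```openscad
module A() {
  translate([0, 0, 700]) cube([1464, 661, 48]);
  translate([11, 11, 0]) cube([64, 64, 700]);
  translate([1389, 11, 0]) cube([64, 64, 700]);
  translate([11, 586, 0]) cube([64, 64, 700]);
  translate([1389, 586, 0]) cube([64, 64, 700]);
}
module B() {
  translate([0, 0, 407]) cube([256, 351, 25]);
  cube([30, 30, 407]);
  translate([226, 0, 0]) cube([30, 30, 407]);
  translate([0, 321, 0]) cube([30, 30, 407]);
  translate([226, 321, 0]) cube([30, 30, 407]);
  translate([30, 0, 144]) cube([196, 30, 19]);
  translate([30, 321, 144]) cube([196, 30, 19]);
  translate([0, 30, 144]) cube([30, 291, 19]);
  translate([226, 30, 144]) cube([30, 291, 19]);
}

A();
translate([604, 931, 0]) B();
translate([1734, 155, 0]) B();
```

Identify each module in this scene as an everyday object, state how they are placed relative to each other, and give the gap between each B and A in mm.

A is a table. B is a stool. Two stools sit around the table at the +y, +x sides. The gap between each stool and the table is 270 mm.

Each stool's nearest face is 270 mm from the table's bounding box.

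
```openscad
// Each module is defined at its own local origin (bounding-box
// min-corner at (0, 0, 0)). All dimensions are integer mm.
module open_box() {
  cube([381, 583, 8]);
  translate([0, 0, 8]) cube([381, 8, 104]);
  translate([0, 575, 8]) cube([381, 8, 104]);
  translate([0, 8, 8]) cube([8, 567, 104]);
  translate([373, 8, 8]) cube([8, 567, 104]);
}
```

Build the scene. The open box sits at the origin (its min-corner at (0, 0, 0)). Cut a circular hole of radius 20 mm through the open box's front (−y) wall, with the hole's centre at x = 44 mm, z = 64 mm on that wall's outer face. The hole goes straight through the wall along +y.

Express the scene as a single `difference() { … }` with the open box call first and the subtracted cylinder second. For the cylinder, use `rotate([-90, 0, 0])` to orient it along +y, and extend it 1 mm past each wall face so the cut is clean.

difference() {
  open_box();
  translate([44, -1, 64]) rotate([-90, 0, 0]) cylinder(h = 10, r = 20);
}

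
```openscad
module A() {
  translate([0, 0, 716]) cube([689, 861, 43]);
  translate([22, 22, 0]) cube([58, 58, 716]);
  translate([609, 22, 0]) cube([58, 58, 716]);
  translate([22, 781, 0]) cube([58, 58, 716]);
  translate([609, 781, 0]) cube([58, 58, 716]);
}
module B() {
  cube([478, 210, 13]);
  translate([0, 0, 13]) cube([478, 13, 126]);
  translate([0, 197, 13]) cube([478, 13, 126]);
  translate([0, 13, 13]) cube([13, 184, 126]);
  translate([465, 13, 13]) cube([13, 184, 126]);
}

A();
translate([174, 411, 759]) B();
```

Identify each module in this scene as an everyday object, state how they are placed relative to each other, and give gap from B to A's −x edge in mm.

The open box's min-x is at 174; the table's min-x is 0; gap = 174 mm.

A is a table. B is an open box. The open box is on top of the table. The gap from the open box to the table's −x edge is 174 mm.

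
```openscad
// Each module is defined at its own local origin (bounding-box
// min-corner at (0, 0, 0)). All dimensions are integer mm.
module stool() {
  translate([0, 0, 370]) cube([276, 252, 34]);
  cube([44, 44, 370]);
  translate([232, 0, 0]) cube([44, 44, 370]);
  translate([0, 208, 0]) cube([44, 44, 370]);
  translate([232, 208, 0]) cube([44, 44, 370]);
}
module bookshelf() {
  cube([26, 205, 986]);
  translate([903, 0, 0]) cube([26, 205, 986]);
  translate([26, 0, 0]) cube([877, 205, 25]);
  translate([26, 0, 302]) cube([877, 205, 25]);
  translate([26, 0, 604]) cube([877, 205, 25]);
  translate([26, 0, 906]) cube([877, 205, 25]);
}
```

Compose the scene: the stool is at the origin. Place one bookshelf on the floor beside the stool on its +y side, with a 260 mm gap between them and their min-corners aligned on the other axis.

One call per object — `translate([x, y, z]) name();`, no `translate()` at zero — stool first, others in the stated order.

stool();
translate([0, 512, 0]) bookshelf();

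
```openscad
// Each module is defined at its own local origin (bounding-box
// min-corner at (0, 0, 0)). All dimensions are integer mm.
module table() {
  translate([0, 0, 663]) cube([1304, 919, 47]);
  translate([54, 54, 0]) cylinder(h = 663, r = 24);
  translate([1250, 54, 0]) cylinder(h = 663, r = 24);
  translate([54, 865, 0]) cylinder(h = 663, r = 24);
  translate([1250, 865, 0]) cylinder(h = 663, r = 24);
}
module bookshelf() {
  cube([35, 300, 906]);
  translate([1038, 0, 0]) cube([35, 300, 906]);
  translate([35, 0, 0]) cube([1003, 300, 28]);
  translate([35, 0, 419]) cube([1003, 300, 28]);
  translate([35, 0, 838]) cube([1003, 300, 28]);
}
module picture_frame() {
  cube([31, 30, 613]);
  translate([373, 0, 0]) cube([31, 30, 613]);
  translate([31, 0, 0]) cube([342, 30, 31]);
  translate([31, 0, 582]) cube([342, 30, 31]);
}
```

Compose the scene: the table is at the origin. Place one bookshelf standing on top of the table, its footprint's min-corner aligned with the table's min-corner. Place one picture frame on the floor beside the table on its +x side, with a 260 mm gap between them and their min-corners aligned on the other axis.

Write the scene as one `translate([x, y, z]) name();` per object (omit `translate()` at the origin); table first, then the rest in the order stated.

table();
translate([0, 0, 710]) bookshelf();
translate([1564, 0, 0]) picture_frame();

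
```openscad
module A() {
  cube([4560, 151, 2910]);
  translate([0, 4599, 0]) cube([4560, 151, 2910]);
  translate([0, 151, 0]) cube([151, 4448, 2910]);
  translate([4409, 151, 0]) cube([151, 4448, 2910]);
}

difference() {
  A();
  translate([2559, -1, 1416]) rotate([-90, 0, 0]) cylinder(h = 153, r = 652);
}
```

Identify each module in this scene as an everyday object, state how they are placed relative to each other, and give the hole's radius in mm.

A is a house frame. The house frame has a circular hole through its front wall. The hole's radius is 652 mm.

The subtracted cylinder has r = 652 mm.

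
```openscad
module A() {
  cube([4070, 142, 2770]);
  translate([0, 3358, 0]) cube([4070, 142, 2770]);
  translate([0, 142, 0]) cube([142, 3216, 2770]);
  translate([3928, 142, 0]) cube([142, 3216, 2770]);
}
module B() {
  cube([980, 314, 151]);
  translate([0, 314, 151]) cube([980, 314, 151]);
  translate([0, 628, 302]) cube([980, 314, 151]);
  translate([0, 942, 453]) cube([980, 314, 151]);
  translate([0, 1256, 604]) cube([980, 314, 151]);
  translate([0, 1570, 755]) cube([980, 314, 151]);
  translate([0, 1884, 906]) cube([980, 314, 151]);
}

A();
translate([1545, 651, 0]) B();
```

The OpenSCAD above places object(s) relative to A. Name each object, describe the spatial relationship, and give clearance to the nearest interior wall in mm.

A is a house frame. B is a staircase. The staircase sits inside the house frame, centred. The clearance to the nearest interior wall is 509 mm.

Clearances: x = 1403, y = 509; minimum 509 mm.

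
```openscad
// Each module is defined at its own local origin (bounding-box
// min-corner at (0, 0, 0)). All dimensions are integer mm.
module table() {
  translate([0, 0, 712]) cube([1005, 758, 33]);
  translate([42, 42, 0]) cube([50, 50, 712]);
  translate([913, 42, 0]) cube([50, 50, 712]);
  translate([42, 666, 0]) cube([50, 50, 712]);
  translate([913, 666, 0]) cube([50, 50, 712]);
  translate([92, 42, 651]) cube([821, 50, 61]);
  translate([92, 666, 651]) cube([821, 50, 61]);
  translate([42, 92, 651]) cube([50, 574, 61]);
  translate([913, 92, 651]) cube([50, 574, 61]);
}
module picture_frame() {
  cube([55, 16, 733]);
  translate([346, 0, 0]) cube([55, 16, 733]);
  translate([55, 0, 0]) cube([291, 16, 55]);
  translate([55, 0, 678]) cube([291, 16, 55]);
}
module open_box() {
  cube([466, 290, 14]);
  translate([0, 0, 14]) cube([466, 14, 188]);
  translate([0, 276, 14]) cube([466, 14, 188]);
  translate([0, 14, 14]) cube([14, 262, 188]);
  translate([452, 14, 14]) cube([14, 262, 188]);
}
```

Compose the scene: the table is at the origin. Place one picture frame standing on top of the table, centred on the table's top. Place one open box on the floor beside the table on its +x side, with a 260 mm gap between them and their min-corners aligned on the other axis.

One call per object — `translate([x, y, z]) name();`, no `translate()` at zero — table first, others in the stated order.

table();
translate([302, 371, 745]) picture_frame();
translate([1265, 0, 0]) open_box();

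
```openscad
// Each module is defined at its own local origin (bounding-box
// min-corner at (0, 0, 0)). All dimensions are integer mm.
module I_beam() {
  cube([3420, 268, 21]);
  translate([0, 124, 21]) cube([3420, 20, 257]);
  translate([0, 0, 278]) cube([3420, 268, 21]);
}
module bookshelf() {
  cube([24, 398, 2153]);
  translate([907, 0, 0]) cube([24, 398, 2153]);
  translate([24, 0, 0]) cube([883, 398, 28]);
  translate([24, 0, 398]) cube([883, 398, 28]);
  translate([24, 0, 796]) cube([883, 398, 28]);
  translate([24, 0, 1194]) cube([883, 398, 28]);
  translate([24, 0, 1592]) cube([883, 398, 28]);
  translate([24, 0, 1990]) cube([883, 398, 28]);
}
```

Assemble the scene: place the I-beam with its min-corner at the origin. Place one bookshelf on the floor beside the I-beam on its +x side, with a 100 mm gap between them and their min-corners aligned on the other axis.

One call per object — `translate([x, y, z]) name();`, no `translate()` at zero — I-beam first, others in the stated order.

I_beam();
translate([3520, 0, 0]) bookshelf();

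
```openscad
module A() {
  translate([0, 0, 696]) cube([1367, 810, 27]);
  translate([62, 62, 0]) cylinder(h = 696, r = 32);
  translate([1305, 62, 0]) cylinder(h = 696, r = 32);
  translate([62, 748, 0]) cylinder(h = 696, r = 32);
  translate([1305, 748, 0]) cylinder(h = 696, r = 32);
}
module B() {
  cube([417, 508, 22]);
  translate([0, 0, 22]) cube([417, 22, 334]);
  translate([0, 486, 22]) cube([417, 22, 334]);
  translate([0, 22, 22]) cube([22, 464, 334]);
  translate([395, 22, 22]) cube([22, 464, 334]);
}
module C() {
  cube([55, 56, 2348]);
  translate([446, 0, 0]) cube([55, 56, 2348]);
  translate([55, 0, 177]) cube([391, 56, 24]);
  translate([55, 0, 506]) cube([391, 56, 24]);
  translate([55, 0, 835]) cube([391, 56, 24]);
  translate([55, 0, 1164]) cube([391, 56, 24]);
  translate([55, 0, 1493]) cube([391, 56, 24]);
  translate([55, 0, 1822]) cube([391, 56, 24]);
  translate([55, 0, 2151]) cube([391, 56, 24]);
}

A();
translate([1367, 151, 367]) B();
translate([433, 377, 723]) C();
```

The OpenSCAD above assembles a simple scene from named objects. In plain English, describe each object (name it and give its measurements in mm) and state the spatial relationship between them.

A is a table: top 1367 mm (x) × 810 mm (y), 27 mm thick, upper face at z = 723 mm, on four round legs of 64 mm diameter, each leg's bounding box inset 30 mm from the nearest pair of top edges, running from z = 0 to the bottom of the top.

B is an open-topped rectangular box: outside dimensions 417×508×356 mm, with a uniform wall and base thickness of 22 mm. The base is a full 417×508 slab on the floor; four walls sit on top of the base. The front and back walls (the −y and +y sides) span the full width; the two side walls fit between them.

C is a wooden ladder with two side rails of 55×56 mm section and 2348 mm height, set 501 mm apart overall. Between them run 7 rectangular rungs (56 mm deep, 24 mm thick), front faces flush with the rails' −y face. The bottom of the first rung is 177 mm above the floor and each subsequent rung is 329 mm higher than the one below.

The open box is beside the table with their tops flush at z = 723. The ladder is on top of the table, centred.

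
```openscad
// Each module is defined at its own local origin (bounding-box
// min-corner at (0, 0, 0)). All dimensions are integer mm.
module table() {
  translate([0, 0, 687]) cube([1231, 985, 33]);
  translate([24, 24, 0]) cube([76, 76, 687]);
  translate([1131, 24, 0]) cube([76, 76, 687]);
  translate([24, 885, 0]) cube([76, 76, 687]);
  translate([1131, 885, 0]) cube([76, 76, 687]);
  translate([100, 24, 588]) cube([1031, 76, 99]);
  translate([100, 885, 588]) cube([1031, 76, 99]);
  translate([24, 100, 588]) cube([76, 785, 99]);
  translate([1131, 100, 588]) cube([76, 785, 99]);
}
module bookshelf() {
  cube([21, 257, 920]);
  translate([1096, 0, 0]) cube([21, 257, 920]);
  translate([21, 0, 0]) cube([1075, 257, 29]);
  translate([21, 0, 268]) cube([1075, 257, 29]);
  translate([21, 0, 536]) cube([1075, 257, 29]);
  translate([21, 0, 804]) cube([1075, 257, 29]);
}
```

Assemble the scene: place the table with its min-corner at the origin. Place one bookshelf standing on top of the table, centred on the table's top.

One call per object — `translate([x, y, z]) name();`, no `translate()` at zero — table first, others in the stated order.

table();
translate([57, 364, 720]) bookshelf();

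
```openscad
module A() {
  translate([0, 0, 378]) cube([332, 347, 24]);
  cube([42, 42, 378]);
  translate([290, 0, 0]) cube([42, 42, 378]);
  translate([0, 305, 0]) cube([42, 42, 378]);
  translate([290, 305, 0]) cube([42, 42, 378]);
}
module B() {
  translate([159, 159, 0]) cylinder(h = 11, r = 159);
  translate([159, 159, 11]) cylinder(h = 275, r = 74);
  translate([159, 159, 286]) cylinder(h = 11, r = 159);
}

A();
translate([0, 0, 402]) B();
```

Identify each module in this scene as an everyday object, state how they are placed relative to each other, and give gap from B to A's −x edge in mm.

The spool's min-x is at 0; the stool's min-x is 0; gap = 0 mm.

A is a stool. B is a spool. The spool is on top of the stool. The gap from the spool to the stool's −x edge is 0 mm.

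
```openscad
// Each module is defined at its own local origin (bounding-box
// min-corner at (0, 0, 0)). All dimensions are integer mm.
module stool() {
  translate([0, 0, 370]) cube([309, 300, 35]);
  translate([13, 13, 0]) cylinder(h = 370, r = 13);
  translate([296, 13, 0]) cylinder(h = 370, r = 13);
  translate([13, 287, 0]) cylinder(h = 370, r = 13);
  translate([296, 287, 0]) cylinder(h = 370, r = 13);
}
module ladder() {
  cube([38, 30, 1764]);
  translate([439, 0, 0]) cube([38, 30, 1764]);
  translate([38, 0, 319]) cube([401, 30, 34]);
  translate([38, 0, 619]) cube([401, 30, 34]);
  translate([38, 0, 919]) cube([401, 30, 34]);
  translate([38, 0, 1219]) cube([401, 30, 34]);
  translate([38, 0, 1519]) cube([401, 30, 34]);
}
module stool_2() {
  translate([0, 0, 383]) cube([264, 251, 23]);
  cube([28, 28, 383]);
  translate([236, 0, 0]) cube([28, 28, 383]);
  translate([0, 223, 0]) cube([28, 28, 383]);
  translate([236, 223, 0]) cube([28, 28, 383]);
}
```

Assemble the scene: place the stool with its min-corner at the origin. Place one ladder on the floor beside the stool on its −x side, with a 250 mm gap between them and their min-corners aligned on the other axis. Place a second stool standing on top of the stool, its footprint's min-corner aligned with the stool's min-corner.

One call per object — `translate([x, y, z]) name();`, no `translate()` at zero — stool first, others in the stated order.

stool();
translate([-727, 0, 0]) ladder();
translate([0, 0, 405]) stool_2();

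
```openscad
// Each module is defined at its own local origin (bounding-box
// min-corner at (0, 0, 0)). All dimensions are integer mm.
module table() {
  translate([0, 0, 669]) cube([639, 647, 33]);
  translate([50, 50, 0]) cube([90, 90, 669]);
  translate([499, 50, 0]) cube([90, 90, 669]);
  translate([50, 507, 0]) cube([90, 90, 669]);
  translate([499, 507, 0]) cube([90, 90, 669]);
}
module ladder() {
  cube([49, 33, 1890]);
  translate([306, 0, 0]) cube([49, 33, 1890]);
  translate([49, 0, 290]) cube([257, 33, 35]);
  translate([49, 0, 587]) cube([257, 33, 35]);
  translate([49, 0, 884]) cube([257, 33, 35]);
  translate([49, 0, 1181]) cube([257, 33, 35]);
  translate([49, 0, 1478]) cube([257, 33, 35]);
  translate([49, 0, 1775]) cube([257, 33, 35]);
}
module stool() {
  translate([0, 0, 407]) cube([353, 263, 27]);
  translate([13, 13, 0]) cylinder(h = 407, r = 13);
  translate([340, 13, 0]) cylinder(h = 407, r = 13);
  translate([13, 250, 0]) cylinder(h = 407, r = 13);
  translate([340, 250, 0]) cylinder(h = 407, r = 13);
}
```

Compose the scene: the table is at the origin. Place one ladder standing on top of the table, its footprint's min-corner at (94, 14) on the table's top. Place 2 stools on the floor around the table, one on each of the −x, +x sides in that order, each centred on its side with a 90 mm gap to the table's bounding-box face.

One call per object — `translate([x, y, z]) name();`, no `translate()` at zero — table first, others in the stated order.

table();
translate([94, 14, 702]) ladder();
translate([-443, 192, 0]) stool();
translate([729, 192, 0]) stool();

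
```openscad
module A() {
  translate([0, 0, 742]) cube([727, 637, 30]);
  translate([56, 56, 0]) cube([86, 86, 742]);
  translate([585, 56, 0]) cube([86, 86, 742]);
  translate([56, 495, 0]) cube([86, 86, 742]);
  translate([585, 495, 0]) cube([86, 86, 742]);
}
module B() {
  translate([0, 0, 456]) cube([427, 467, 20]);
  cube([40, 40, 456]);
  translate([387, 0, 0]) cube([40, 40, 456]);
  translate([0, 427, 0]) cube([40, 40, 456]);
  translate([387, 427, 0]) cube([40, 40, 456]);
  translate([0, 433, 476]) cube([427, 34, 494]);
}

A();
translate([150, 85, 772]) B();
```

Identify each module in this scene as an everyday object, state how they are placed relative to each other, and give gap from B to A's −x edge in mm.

The chair's min-x is at 150; the table's min-x is 0; gap = 150 mm.

A is a table. B is a chair. The chair is on top of the table, centred. The gap from the chair to the table's −x edge is 150 mm.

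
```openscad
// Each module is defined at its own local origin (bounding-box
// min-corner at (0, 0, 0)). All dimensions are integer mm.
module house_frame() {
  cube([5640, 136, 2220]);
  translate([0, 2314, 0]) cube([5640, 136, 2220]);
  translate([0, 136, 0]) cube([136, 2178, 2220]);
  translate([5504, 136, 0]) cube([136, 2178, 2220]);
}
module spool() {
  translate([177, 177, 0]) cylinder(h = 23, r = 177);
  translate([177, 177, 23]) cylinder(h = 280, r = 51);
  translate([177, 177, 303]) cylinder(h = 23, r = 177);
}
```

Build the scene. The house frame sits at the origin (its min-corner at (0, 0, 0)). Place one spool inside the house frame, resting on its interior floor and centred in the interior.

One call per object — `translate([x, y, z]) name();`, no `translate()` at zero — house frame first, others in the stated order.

house_frame();
translate([2643, 1048, 0]) spool();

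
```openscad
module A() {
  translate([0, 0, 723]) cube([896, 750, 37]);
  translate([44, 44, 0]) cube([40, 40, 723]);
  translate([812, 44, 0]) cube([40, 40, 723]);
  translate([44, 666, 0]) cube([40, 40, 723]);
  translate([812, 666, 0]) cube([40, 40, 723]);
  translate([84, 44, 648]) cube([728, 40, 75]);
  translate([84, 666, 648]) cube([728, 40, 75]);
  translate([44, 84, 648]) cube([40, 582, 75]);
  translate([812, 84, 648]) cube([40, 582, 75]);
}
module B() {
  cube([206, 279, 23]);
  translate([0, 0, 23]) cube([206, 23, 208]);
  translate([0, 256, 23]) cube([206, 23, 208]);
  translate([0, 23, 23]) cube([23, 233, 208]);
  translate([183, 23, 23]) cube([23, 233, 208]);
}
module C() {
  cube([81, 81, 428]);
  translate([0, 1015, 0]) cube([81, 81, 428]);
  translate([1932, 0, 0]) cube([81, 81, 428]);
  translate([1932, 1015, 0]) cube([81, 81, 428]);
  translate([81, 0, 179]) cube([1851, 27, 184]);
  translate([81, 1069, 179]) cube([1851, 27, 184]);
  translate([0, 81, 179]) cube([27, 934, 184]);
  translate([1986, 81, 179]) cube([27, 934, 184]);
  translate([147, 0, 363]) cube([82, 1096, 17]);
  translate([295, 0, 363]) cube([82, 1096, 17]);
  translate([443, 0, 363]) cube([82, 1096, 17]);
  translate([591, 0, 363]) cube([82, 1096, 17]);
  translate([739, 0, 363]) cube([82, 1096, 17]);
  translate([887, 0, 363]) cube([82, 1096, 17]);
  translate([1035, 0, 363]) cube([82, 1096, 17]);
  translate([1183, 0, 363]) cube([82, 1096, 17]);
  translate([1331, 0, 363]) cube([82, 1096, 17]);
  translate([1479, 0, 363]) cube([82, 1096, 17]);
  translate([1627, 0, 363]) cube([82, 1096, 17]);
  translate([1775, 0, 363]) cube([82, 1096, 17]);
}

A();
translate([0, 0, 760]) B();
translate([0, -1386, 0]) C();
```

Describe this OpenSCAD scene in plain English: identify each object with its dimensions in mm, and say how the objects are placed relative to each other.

A is a table: top 896 mm (x) × 750 mm (y), 37 mm thick, upper face at z = 760 mm, on four 40×40 mm square legs, each inset 44 mm from the nearest pair of top edges, running from z = 0 to the bottom of the top. Four apron rails, 40 mm thick and 75 mm tall, run between adjacent legs with their top edges flush with the underside of the top and their outer faces flush with the legs' outer faces.

B is an open-topped rectangular box: outside dimensions 206×279×231 mm, with a uniform wall and base thickness of 23 mm. The base is a full 206×279 slab on the floor; four walls sit on top of the base. The front and back walls (the −y and +y sides) span the full width; the two side walls fit between them.

C is a bed frame 2013 mm long (x) by 1096 mm wide (y). Four 81×81 mm corner posts, 428 mm tall, at the corners of the footprint. Four rails of 27 mm thickness and 184 mm height run between adjacent posts with their undersides at z = 179 mm, their outer faces flush with the outside of the frame (the two x-running rails run between the posts' inner faces; the two y-running rails run between the posts' inner faces). 12 slats, each 82 mm wide (x) and 17 mm thick, lie across the top of the two x-running rails, running the full 1096 mm width of the frame in y; the slats are evenly spaced along x between the inner faces of the end posts with equal gaps (rounded down to the nearest mm) at the −x end and between each pair — any rounding remainder accumulates at the +x end.

The open box is on top of the table. The bed frame is on the floor beside the table on its −y side.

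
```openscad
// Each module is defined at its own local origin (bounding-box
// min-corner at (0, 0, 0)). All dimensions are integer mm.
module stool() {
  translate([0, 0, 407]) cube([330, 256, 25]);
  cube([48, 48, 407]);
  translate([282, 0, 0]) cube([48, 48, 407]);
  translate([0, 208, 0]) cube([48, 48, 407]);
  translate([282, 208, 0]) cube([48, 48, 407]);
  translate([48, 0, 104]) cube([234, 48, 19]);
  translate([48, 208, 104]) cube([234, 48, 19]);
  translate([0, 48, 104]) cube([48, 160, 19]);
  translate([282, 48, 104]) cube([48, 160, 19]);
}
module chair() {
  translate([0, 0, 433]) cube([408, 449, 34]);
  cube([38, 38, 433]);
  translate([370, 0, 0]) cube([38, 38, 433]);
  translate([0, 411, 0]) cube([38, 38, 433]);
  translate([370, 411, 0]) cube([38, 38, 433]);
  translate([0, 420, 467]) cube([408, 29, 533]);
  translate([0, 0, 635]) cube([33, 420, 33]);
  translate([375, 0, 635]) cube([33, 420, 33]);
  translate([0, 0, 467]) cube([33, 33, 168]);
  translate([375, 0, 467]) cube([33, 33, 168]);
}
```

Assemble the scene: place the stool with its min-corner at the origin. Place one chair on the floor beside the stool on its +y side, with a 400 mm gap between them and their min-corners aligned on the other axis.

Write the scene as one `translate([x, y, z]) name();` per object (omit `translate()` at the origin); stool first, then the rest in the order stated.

stool();
translate([0, 656, 0]) chair();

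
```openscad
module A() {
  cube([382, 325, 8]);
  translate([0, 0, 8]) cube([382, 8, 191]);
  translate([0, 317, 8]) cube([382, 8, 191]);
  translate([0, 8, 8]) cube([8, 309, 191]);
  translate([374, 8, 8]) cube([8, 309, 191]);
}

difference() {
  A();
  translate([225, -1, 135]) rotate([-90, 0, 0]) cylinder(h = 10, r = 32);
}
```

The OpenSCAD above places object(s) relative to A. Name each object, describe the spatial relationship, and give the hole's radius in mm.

A is an open box. The open box has a circular hole through its front wall. The hole's radius is 32 mm.

The subtracted cylinder has r = 32 mm.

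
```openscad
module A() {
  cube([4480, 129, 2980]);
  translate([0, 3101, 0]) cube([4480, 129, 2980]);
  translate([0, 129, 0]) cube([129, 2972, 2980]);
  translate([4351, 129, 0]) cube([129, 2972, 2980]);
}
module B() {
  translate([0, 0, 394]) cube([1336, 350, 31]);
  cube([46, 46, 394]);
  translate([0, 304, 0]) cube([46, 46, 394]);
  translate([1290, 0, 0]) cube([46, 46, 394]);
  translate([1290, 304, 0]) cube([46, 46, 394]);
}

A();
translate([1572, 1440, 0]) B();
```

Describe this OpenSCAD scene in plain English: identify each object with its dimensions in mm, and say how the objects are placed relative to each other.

A is the wall frame of a small rectangular building: four walls, each 2980 mm tall and 129 mm thick, enclosing a footprint 4480 mm (x) by 3230 mm (y) outside-to-outside, with no floor or roof. The front and back walls (the −y and +y sides) span the full width; the two side walls fit between them.

B is a long wooden bench with a 1336 mm (x) × 350 mm (y) seat, 31 mm thick, its top surface 425 mm above the floor. Four 46 mm square legs at the seat corners, flush with the edges, run from z = 0 to the seat underside.

The bench sits inside the house frame, centred.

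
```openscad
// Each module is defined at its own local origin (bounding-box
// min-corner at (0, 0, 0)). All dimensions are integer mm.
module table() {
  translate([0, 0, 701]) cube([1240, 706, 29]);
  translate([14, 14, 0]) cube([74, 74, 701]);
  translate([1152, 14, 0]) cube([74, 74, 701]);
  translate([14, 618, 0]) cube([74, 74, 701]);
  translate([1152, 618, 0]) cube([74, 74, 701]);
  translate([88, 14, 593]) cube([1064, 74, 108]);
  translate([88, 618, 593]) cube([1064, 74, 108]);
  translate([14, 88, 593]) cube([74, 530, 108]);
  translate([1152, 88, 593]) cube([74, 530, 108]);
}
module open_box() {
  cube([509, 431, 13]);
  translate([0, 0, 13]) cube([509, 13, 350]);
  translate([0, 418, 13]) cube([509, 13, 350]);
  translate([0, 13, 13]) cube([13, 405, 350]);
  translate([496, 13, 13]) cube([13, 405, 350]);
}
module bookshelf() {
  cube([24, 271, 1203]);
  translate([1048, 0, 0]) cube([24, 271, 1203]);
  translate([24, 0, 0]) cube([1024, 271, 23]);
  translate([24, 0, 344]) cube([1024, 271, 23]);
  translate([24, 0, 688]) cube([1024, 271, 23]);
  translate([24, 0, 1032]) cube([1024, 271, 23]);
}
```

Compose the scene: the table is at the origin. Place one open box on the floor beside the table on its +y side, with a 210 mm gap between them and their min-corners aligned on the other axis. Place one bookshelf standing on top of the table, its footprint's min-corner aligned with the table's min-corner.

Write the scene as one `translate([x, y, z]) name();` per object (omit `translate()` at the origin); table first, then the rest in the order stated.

table();
translate([0, 916, 0]) open_box();
translate([0, 0, 730]) bookshelf();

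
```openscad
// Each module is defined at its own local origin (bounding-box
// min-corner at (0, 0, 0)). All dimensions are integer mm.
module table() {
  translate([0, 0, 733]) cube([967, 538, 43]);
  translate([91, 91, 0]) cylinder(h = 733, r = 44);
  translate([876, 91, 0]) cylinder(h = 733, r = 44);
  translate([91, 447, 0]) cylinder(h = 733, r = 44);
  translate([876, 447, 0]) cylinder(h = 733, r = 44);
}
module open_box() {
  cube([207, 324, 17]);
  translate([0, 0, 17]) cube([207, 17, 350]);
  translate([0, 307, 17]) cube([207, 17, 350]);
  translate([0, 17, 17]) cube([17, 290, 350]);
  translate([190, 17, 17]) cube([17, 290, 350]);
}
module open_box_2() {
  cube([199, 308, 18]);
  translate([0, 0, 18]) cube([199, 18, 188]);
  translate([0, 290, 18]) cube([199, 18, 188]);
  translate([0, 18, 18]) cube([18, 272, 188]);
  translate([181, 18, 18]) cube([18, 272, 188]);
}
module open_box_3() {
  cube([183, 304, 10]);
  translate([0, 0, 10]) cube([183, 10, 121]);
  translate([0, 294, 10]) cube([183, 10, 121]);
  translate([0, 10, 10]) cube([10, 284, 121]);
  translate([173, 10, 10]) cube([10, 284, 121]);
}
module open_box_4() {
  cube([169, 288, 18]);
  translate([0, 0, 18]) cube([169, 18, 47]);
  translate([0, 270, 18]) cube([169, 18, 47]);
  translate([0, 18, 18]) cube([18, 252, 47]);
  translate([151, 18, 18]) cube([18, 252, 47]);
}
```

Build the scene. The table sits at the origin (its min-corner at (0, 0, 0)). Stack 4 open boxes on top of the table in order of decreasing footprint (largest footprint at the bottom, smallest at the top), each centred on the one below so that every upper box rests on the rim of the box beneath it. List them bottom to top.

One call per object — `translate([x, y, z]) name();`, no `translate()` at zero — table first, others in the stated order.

table();
translate([380, 107, 776]) open_box();
translate([384, 115, 1143]) open_box_2();
translate([392, 117, 1349]) open_box_3();
translate([399, 125, 1480]) open_box_4();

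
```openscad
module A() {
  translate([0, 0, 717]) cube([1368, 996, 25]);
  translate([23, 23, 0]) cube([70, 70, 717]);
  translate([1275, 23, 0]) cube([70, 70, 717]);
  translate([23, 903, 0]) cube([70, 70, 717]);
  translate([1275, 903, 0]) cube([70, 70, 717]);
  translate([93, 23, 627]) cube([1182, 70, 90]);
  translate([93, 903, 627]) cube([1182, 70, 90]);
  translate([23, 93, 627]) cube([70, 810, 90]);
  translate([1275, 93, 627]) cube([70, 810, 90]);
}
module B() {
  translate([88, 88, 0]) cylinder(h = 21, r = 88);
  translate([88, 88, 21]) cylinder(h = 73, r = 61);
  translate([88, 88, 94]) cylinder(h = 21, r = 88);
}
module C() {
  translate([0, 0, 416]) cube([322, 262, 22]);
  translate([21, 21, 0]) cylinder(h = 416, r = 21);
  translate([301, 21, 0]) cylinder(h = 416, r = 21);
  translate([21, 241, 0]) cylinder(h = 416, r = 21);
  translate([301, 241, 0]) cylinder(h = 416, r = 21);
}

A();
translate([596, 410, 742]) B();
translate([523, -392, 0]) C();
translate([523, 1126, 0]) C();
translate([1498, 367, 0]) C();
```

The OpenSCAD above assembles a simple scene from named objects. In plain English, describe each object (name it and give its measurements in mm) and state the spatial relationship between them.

A is a rectangular dining table. The top is 1368×996×25 mm with its upper surface at z = 742 mm. It stands on four 70×70 mm square legs, each inset 23 mm from the nearest pair of top edges, running from the floor to the underside of the top. Four apron rails, 70 mm thick and 90 mm tall, run between adjacent legs with their top edges flush with the underside of the top and their outer faces flush with the legs' outer faces.

B is a spool: two coaxial disc flanges of radius 88 mm and thickness 21 mm, joined by a core cylinder of radius 61 mm and height 73 mm. The lower flange rests on z = 0 and the three cylinders share a vertical axis.

C is a four-legged stool. The seat is 322×262 mm, 22 mm thick, top at z = 438 mm. It stands on four round legs, each 42 mm in diameter, from z = 0 to the seat underside, each leg's axis is inset half a diameter from the nearest pair of seat edges (so the leg's bounding box is flush with the corner).

The spool is on top of the table, centred. Three stools sit around the table at the −y, +y, +x sides.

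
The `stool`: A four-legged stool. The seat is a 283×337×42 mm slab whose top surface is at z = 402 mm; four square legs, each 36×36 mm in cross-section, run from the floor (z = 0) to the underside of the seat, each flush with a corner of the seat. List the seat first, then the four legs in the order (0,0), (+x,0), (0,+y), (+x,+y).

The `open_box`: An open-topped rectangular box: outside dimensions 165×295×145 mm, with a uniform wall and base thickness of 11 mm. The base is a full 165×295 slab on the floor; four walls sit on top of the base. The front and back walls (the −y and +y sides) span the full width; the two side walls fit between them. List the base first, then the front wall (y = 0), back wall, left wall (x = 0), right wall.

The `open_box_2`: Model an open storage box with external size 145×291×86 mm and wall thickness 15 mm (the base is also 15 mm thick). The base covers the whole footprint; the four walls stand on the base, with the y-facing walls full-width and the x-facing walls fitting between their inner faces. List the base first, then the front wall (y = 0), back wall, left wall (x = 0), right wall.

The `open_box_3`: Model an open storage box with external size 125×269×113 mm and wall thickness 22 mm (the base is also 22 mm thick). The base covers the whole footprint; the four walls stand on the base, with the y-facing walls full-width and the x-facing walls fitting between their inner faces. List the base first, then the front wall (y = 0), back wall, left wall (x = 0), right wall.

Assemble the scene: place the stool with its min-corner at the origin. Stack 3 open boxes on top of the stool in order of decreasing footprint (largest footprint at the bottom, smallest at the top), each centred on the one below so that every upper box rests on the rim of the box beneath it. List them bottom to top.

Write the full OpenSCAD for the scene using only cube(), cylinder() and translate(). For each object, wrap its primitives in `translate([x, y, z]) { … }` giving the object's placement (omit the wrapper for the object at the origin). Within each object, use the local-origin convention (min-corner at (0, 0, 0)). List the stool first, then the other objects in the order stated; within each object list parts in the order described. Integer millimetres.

translate([0, 0, 360]) cube([283, 337, 42]);
cube([36, 36, 360]);
translate([247, 0, 0]) cube([36, 36, 360]);
translate([0, 301, 0]) cube([36, 36, 360]);
translate([247, 301, 0]) cube([36, 36, 360]);
translate([59, 21, 402]) {
  cube([165, 295, 11]);
  translate([0, 0, 11]) cube([165, 11, 134]);
  translate([0, 284, 11]) cube([165, 11, 134]);
  translate([0, 11, 11]) cube([11, 273, 134]);
  translate([154, 11, 11]) cube([11, 273, 134]);
}
translate([69, 23, 547]) {
  cube([145, 291, 15]);
  translate([0, 0, 15]) cube([145, 15, 71]);
  translate([0, 276, 15]) cube([145, 15, 71]);
  translate([0, 15, 15]) cube([15, 261, 71]);
  translate([130, 15, 15]) cube([15, 261, 71]);
}
translate([79, 34, 633]) {
  cube([125, 269, 22]);
  translate([0, 0, 22]) cube([125, 22, 91]);
  translate([0, 247, 22]) cube([125, 22, 91]);
  translate([0, 22, 22]) cube([22, 225, 91]);
  translate([103, 22, 22]) cube([22, 225, 91]);
}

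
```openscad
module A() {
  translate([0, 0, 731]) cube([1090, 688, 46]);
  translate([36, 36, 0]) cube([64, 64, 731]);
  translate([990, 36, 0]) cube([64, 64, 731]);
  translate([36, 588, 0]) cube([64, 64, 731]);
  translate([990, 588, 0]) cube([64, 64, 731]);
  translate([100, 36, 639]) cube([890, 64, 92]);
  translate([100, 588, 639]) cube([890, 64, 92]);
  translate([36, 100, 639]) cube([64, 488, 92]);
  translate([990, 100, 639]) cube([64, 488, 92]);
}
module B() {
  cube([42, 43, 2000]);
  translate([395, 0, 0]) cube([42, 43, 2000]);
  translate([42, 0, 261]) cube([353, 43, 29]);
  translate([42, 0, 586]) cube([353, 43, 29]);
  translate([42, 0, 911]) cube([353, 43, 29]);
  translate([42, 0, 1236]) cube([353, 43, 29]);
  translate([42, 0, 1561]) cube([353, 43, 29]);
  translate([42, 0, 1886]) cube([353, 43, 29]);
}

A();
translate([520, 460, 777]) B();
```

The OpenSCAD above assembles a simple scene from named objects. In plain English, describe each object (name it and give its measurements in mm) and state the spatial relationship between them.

A is a table: top 1090 mm (x) × 688 mm (y), 46 mm thick, upper face at z = 777 mm, on four 64×64 mm square legs, each inset 36 mm from the nearest pair of top edges, running from z = 0 to the bottom of the top. Four apron rails, 64 mm thick and 92 mm tall, run between adjacent legs with their top edges flush with the underside of the top and their outer faces flush with the legs' outer faces.

B is a wooden ladder with two side rails of 42×43 mm section and 2000 mm height, set 437 mm apart overall. Between them run 6 rectangular rungs (43 mm deep, 29 mm thick), front faces flush with the rails' −y face. The bottom of the first rung is 261 mm above the floor and each subsequent rung is 325 mm higher than the one below.

The ladder is on top of the table.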